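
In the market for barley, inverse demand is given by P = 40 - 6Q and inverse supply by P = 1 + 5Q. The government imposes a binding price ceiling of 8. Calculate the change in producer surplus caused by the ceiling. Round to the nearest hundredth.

Free-market equilibrium: 40 - 6Q = 1 + 5Q gives Q* = 3.5455, P* = 18.7273.
At the ceiling price 8, quantity supplied is (8 - 1)/5 = 1.4; supply is the short side, so Q = 1.4 trades at P = 8.
PS goes from (1/2)(3.5455)(17.7273) = 31.4256 to 4.9 (computed as (8 - 1)(1.4) - (1/2)(5)(1.4)^2), a change of -26.5256.

-26.53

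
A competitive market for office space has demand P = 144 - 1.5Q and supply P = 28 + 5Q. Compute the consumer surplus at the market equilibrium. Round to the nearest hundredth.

238.86

Equilibrium: 144 - 1.5Q = 28 + 5Q, so Q* = 17.8462 and P* = 117.2308.
Consumer surplus is the triangle under demand above P*: (1/2)(17.8462)(144 - 117.2308) = (1/2)(17.8462)(26.7692) = 238.8639.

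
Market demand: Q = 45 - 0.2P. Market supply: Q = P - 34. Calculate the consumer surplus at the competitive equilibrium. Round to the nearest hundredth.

Rewriting demand in inverse form: P = 225 - 5Q.
Rewriting supply in inverse form: P = 34 + Q.
Set 225 - 5Q = 34 + Q, which gives 191 = 6Q, so Q* = 31.8333 and P* = 225 - 5(31.8333) = 65.8333.
Consumer surplus is the triangle under demand above P*: (1/2)(31.8333)(225 - 65.8333) = (1/2)(31.8333)(159.1667) = 2533.4028.

2533.40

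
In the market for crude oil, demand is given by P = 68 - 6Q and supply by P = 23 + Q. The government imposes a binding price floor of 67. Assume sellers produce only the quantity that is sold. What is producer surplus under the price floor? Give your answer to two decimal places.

7.32

Free-market equilibrium: 68 - 6Q = 23 + Q gives Q* = 6.4286, P* = 29.4286.
At the floor price 67, quantity demanded is (68 - 67)/6 = 0.1667; demand is the short side, so Q = 0.1667 trades at P = 67.
The supply price at Q = 0.1667 is 23.1667. PS is the trapezoid between 67 and supply over [0, 0.1667]: (1/2)[(67 - 23) + (67 - 23.1667)](0.1667) = 7.3194.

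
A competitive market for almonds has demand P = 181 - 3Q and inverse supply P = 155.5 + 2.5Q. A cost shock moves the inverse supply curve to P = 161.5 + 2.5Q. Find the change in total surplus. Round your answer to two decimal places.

-24.55

Initial equilibrium: Q_0 = 4.6364, P_0 = 167.0909; CS_0 = (1/2)(4.6364)(13.9091) = 32.2438, PS_0 = (1/2)(4.6364)(11.5909) = 26.8698.
New equilibrium: 181 - 3Q = 161.5 + 2.5Q gives Q_1 = 3.5455, P_1 = 170.3636; CS_1 = 18.8554, PS_1 = 15.7128.
Change in total surplus = (18.8554 + 15.7128) - (32.2438 + 26.8698) = -24.5455.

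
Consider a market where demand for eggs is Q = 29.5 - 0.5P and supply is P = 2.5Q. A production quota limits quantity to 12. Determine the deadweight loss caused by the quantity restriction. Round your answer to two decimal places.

2.78

Rewriting demand in inverse form: P = 59 - 2Q.
Unrestricted equilibrium: Q* = (59 - 0)/(2 + 2.5) = 13.1111.
At Q = 12 the demand price is 59 - 2(12) = 35 and the supply price is 0 + 2.5(12) = 30.
Deadweight loss is the triangle between the curves from 12 to 13.1111: (1/2)(35 - 30)(13.1111 - 12) = 2.7778.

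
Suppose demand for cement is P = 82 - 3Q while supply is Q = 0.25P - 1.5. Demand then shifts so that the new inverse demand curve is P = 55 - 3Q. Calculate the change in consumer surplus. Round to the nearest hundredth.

Rewriting supply in inverse form: P = 6 + 4Q.
Initial equilibrium: Q_0 = 10.8571, P_0 = 49.4286; CS_0 = (1/2)(10.8571)(32.5714) = 176.8163, PS_0 = (1/2)(10.8571)(43.4286) = 235.7551.
New equilibrium: 55 - 3Q = 6 + 4Q gives Q_1 = 7, P_1 = 34; CS_1 = 73.5, PS_1 = 98.
Change in consumer surplus = 73.5 - 176.8163 = -103.3163.

-103.32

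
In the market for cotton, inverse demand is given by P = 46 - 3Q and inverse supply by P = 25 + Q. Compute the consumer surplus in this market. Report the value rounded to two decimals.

41.34

Equilibrium: 46 - 3Q = 25 + Q, so Q* = 5.25 and P* = 30.25.
Consumer surplus is the triangle under demand above P*: (1/2)(5.25)(46 - 30.25) = (1/2)(5.25)(15.75) = 41.3438.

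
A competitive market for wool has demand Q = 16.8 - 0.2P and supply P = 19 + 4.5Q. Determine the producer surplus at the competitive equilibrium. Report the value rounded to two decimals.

105.33

Rewriting demand in inverse form: P = 84 - 5Q.
Set 84 - 5Q = 19 + 4.5Q, which gives 65 = 9.5Q, so Q* = 6.8421 and P* = 84 - 5(6.8421) = 49.7895.
Producer surplus is the triangle above supply below P*: (1/2)(6.8421)(49.7895 - 19) = (1/2)(6.8421)(30.7895) = 105.3324.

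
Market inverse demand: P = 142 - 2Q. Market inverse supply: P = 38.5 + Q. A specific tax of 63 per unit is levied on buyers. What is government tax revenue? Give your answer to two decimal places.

Pre-tax equilibrium: 142 - 2Q = 38.5 + Q gives Q* = 34.5, P* = 73.
With the tax, buyers' net willingness to pay falls by 63: (142 - 63) - 2Q = 38.5 + Q, so Q_t = 13.5. Buyers pay P_b = 115; sellers receive P_s = P_b - 63 = 52.
Revenue is the tax times quantity traded: 63 x 13.5 = 850.5.

850.50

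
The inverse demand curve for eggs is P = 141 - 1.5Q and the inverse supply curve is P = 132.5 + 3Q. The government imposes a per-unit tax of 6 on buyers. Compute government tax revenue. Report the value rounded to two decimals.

3.33

Pre-tax equilibrium: 141 - 1.5Q = 132.5 + 3Q gives Q* = 1.8889, P* = 138.1667.
A tax on buyers shifts demand down by 6: (141 - 6) - 1.5Q = 132.5 + 3Q, so Q_t = 0.5556. Buyers pay P_b = 140.1667; sellers receive P_s = P_b - 6 = 134.1667.
Revenue is the tax times quantity traded: 6 x 0.5556 = 3.3333.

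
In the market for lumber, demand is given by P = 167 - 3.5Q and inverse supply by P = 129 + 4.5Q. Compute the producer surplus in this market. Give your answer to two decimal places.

Set 167 - 3.5Q = 129 + 4.5Q, which gives 38 = 8Q, so Q* = 4.75 and P* = 167 - 3.5(4.75) = 150.375.
Producer surplus is the triangle above supply below P*: (1/2)(4.75)(150.375 - 129) = (1/2)(4.75)(21.375) = 50.7656.

50.77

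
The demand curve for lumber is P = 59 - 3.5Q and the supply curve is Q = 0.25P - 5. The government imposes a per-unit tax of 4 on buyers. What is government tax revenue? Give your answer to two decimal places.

18.67

Rewriting supply in inverse form: P = 20 + 4Q.
Pre-tax equilibrium: 59 - 3.5Q = 20 + 4Q gives Q* = 5.2, P* = 40.8.
A tax on buyers shifts demand down by 4: (59 - 4) - 3.5Q = 20 + 4Q, so Q_t = 4.6667. Buyers pay P_b = 42.6667; sellers receive P_s = P_b - 4 = 38.6667.
Tax revenue = t x Q_t = 4 x 4.6667 = 18.6667.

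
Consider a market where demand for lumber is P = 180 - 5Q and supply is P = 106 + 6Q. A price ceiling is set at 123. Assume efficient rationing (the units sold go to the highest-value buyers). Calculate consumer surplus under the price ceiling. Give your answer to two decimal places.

Free-market equilibrium: 180 - 5Q = 106 + 6Q gives Q* = 6.7273, P* = 146.3636.
At the ceiling price 123, quantity supplied is (123 - 106)/6 = 2.8333; supply is the short side, so Q = 2.8333 trades at P = 123.
The demand price at Q = 2.8333 is 165.8333. CS is the trapezoid between demand and 123 over [0, 2.8333]: (1/2)[(180 - 123) + (165.8333 - 123)](2.8333) = 141.4306.

141.43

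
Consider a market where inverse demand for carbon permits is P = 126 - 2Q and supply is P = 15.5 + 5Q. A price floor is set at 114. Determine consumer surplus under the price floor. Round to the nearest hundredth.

36.00

Without the control, 126 - 2Q = 15.5 + 5Q so Q* = 15.7857 and P* = 94.4286.
At the floor price 114, quantity demanded is (126 - 114)/2 = 6; demand is the short side, so Q = 6 trades at P = 114.
CS is the triangle under demand above 114: (1/2)(6)(126 - 114) = 36.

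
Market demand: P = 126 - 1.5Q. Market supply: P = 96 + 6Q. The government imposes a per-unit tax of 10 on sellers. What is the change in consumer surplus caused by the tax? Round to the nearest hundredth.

-6.67

Pre-tax equilibrium: 126 - 1.5Q = 96 + 6Q gives Q* = 4, P* = 120.
With the tax, sellers need 10 more per unit: 126 - 1.5Q = 96 + 6Q + 10, so Q_t = 2.6667. Buyers pay P_b = 122; sellers receive P_s = P_b - 10 = 112.
CS falls from (1/2)(4)(6) = 12 to (1/2)(2.6667)(4) = 5.3333, a change of -6.6667.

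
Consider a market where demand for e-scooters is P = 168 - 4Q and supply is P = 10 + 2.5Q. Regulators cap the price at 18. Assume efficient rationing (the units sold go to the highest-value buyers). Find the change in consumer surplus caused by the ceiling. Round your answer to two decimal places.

Without the control, 168 - 4Q = 10 + 2.5Q so Q* = 24.3077 and P* = 70.7692.
At the ceiling price 18, quantity supplied is (18 - 10)/2.5 = 3.2; supply is the short side, so Q = 3.2 trades at P = 18.
CS goes from (1/2)(24.3077)(97.2308) = 1181.7278 to 459.52 (computed as (168 - 18)(3.2) - (1/2)(4)(3.2)^2), a change of -722.2078.

-722.21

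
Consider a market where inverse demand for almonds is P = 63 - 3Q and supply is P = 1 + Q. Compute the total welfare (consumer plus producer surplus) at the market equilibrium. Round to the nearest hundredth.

Setting demand equal to supply, 62 = 4Q, so Q* = 15.5 and P* = 16.5.
CS = (1/2)(15.5)(46.5) = 360.375 and PS = (1/2)(15.5)(15.5) = 120.125, so total surplus = 480.5.

480.50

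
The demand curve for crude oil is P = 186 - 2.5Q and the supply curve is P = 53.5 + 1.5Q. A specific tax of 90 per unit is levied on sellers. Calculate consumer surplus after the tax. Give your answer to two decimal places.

Pre-tax equilibrium: 186 - 2.5Q = 53.5 + 1.5Q gives Q* = 33.125, P* = 103.1875.
A tax on sellers shifts supply up by 90: 186 - 2.5Q = 53.5 + 1.5Q + 90, so Q_t = 10.625. Buyers pay P_b = 159.4375; sellers receive P_s = P_b - 90 = 69.4375.
CS = (1/2)(Q_t)(186 - P_b) = (1/2)(10.625)(26.5625) = 141.1133.

141.11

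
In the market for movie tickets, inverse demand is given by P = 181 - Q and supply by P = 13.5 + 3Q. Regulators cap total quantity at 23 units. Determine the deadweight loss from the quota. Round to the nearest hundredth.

Without the quota, 181 - Q = 13.5 + 3Q gives Q* = 41.875.
At Q = 23 the demand price is 181 - (23) = 158 and the supply price is 13.5 + 3(23) = 82.5.
DWL = (1/2)(gap between curves at 23) x (Q* - 23) = (1/2)(75.5)(18.875) = 712.5312.

712.53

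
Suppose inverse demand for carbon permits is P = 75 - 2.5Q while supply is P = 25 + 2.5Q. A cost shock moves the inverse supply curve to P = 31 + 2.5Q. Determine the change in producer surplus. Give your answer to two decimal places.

Initial equilibrium: Q_0 = 10, P_0 = 50; CS_0 = (1/2)(10)(25) = 125, PS_0 = (1/2)(10)(25) = 125.
New equilibrium: 75 - 2.5Q = 31 + 2.5Q gives Q_1 = 8.8, P_1 = 53; CS_1 = 96.8, PS_1 = 96.8.
Change in producer surplus = 96.8 - 125 = -28.2.

-28.20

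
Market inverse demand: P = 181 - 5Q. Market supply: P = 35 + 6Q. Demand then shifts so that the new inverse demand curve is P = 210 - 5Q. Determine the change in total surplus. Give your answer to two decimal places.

Initial equilibrium: Q_0 = 13.2727, P_0 = 114.6364; CS_0 = (1/2)(13.2727)(66.3636) = 440.4132, PS_0 = (1/2)(13.2727)(79.6364) = 528.4959.
New equilibrium: 210 - 5Q = 35 + 6Q gives Q_1 = 15.9091, P_1 = 130.4545; CS_1 = 632.7479, PS_1 = 759.2975.
Change in total surplus = (632.7479 + 759.2975) - (440.4132 + 528.4959) = 423.1364.

423.14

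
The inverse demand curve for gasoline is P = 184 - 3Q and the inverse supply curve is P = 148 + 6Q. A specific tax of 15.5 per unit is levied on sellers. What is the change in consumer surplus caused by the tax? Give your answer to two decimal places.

-16.22

Without the tax, 184 - 3Q = 148 + 6Q so Q* = 4 and P* = 172.
A tax on sellers shifts supply up by 15.5: 184 - 3Q = 148 + 6Q + 15.5, so Q_t = 2.2778. Buyers pay P_b = 177.1667; sellers receive P_s = P_b - 15.5 = 161.6667.
CS falls from (1/2)(4)(12) = 24 to (1/2)(2.2778)(6.8333) = 7.7824, a change of -16.2176.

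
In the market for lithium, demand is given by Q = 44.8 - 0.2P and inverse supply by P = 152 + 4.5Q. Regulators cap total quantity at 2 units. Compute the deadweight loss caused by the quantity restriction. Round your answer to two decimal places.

Rewriting demand in inverse form: P = 224 - 5Q.
Without the quota, 224 - 5Q = 152 + 4.5Q gives Q* = 7.5789.
At Q = 2 the demand price is 224 - 5(2) = 214 and the supply price is 152 + 4.5(2) = 161.
DWL = (1/2)(gap between curves at 2) x (Q* - 2) = (1/2)(53)(5.5789) = 147.8421.

147.84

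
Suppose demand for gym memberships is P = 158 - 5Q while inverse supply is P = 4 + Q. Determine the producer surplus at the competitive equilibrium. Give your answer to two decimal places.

329.39

Set 158 - 5Q = 4 + Q, which gives 154 = 6Q, so Q* = 25.6667 and P* = 158 - 5(25.6667) = 29.6667.
The supply curve's price intercept is 4, so PS = (1/2)(Q*)(P* - 4) = (1/2)(25.6667)(25.6667) = 329.3889.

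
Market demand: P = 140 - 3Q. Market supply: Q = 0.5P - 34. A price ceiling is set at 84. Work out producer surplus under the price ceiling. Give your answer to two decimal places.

Rewriting supply in inverse form: P = 68 + 2Q.
Free-market equilibrium: 140 - 3Q = 68 + 2Q gives Q* = 14.4, P* = 96.8.
At P = 84, sellers supply (84 - 68)/2 = 8 while buyers want more, so the quantity traded is 8 at price 84.
PS is the triangle above supply below 84: (1/2)(8)(84 - 68) = 64.

64.00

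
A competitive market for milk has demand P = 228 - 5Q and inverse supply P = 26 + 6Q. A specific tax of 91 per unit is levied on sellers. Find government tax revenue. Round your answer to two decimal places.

918.27

Pre-tax equilibrium: 228 - 5Q = 26 + 6Q gives Q* = 18.3636, P* = 136.1818.
With the tax, sellers need 91 more per unit: 228 - 5Q = 26 + 6Q + 91, so Q_t = 10.0909. Buyers pay P_b = 177.5455; sellers receive P_s = P_b - 91 = 86.5455.
Tax revenue = t x Q_t = 91 x 10.0909 = 918.2727.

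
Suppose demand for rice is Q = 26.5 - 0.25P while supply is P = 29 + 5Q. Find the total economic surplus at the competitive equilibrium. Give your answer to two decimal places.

329.39

Rewriting demand in inverse form: P = 106 - 4Q.
Set 106 - 4Q = 29 + 5Q, which gives 77 = 9Q, so Q* = 8.5556 and P* = 106 - 4(8.5556) = 71.7778.
CS = (1/2)(8.5556)(34.2222) = 146.3951 and PS = (1/2)(8.5556)(42.7778) = 182.9938, so total surplus = 329.3889.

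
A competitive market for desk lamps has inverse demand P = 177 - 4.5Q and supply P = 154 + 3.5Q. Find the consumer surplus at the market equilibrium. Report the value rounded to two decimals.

18.60

Setting demand equal to supply, 23 = 8Q, so Q* = 2.875 and P* = 164.0625.
CS is the area between the demand curve and P* from 0 to Q*: (1/2)(2.875)(12.9375) = 18.5977.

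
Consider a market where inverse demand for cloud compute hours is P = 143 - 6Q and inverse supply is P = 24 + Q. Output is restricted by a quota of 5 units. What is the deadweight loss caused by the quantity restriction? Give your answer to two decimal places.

504.00

Unrestricted equilibrium: Q* = (143 - 24)/(6 + 1) = 17.
At Q = 5 the demand price is 143 - 6(5) = 113 and the supply price is 24 + (5) = 29.
DWL = (1/2)(gap between curves at 5) x (Q* - 5) = (1/2)(84)(12) = 504.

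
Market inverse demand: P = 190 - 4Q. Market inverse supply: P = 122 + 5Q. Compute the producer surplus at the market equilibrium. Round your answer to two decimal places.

Setting demand equal to supply, 68 = 9Q, so Q* = 7.5556 and P* = 159.7778.
PS is the area between P* and the supply curve from 0 to Q*: (1/2)(7.5556)(37.7778) = 142.716.

142.72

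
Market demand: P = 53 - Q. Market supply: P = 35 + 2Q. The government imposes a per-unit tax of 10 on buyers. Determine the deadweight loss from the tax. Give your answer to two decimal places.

16.67

Pre-tax equilibrium: 53 - Q = 35 + 2Q gives Q* = 6, P* = 47.
A tax on buyers shifts demand down by 10: (53 - 10) - Q = 35 + 2Q, so Q_t = 2.6667. Buyers pay P_b = 50.3333; sellers receive P_s = P_b - 10 = 40.3333.
Deadweight loss is the triangle between the curves from Q_t to Q*: (1/2)(6 - 2.6667)(10) = 16.6667.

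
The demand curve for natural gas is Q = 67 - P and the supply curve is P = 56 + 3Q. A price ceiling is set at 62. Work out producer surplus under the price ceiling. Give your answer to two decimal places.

6.00

Rewriting demand in inverse form: P = 67 - Q.
Free-market equilibrium: 67 - Q = 56 + 3Q gives Q* = 2.75, P* = 64.25.
At P = 62, sellers supply (62 - 56)/3 = 2 while buyers want more, so the quantity traded is 2 at price 62.
PS is the triangle above supply below 62: (1/2)(2)(62 - 56) = 6.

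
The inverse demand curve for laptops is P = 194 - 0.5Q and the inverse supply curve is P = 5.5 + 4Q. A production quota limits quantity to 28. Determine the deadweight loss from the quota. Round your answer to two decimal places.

434.03

Unrestricted equilibrium: Q* = (194 - 5.5)/(0.5 + 4) = 41.8889.
At Q = 28 the demand price is 194 - 0.5(28) = 180 and the supply price is 5.5 + 4(28) = 117.5.
DWL = (1/2)(gap between curves at 28) x (Q* - 28) = (1/2)(62.5)(13.8889) = 434.0278.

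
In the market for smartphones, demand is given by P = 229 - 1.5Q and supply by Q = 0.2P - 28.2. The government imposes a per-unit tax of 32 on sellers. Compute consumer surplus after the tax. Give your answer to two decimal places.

55.67

Rewriting supply in inverse form: P = 141 + 5Q.
Without the tax, 229 - 1.5Q = 141 + 5Q so Q* = 13.5385 and P* = 208.6923.
With the tax, sellers need 32 more per unit: 229 - 1.5Q = 141 + 5Q + 32, so Q_t = 8.6154. Buyers pay P_b = 216.0769; sellers receive P_s = P_b - 32 = 184.0769.
Consumer surplus is the triangle under demand above P_b: (1/2)(8.6154)(229 - 216.0769) = 55.6686.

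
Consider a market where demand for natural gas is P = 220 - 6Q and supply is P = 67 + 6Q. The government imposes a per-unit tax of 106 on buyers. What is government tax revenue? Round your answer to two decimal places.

Pre-tax equilibrium: 220 - 6Q = 67 + 6Q gives Q* = 12.75, P* = 143.5.
A tax on buyers shifts demand down by 106: (220 - 106) - 6Q = 67 + 6Q, so Q_t = 3.9167. Buyers pay P_b = 196.5; sellers receive P_s = P_b - 106 = 90.5.
Tax revenue = t x Q_t = 106 x 3.9167 = 415.1667.

415.17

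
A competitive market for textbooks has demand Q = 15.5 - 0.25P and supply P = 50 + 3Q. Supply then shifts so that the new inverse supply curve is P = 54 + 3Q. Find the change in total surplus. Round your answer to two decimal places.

Rewriting demand in inverse form: P = 62 - 4Q.
Initial equilibrium: Q_0 = 1.7143, P_0 = 55.1429; CS_0 = (1/2)(1.7143)(6.8571) = 5.8776, PS_0 = (1/2)(1.7143)(5.1429) = 4.4082.
New equilibrium: 62 - 4Q = 54 + 3Q gives Q_1 = 1.1429, P_1 = 57.4286; CS_1 = 2.6122, PS_1 = 1.9592.
Change in total surplus = (2.6122 + 1.9592) - (5.8776 + 4.4082) = -5.7143.

-5.71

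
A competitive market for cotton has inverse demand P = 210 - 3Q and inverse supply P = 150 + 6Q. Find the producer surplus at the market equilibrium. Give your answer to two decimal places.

133.33

Equilibrium: 210 - 3Q = 150 + 6Q, so Q* = 6.6667 and P* = 190.
The supply curve's price intercept is 150, so PS = (1/2)(Q*)(P* - 150) = (1/2)(6.6667)(40) = 133.3333.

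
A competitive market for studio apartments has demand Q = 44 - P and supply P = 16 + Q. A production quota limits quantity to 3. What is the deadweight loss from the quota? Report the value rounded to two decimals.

Rewriting demand in inverse form: P = 44 - Q.
Unrestricted equilibrium: Q* = (44 - 16)/(1 + 1) = 14.
At Q = 3 the demand price is 44 - (3) = 41 and the supply price is 16 + (3) = 19.
DWL = (1/2)(gap between curves at 3) x (Q* - 3) = (1/2)(22)(11) = 121.

121.00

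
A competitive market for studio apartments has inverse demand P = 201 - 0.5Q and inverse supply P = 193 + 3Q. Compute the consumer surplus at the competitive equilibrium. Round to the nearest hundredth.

1.31

Set 201 - 0.5Q = 193 + 3Q, which gives 8 = 3.5Q, so Q* = 2.2857 and P* = 201 - 0.5(2.2857) = 199.8571.
Consumer surplus is the triangle under demand above P*: (1/2)(2.2857)(201 - 199.8571) = (1/2)(2.2857)(1.1429) = 1.3061.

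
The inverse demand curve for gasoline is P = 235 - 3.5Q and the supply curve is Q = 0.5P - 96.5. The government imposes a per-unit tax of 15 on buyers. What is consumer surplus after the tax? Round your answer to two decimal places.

42.17

Rewriting supply in inverse form: P = 193 + 2Q.
Pre-tax equilibrium: 235 - 3.5Q = 193 + 2Q gives Q* = 7.6364, P* = 208.2727.
A tax on buyers shifts demand down by 15: (235 - 15) - 3.5Q = 193 + 2Q, so Q_t = 4.9091. Buyers pay P_b = 217.8182; sellers receive P_s = P_b - 15 = 202.8182.
CS = (1/2)(Q_t)(235 - P_b) = (1/2)(4.9091)(17.1818) = 42.1736.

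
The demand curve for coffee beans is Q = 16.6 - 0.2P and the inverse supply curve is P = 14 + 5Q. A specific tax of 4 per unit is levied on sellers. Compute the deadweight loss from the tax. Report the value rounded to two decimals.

Rewriting demand in inverse form: P = 83 - 5Q.
Pre-tax equilibrium: 83 - 5Q = 14 + 5Q gives Q* = 6.9, P* = 48.5.
A tax on sellers shifts supply up by 4: 83 - 5Q = 14 + 5Q + 4, so Q_t = 6.5. Buyers pay P_b = 50.5; sellers receive P_s = P_b - 4 = 46.5.
Deadweight loss is the triangle between the curves from Q_t to Q*: (1/2)(6.9 - 6.5)(4) = 0.8.

0.80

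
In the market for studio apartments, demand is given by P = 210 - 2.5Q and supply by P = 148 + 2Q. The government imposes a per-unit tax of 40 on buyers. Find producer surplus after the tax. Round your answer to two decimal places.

Pre-tax equilibrium: 210 - 2.5Q = 148 + 2Q gives Q* = 13.7778, P* = 175.5556.
A tax on buyers shifts demand down by 40: (210 - 40) - 2.5Q = 148 + 2Q, so Q_t = 4.8889. Buyers pay P_b = 197.7778; sellers receive P_s = P_b - 40 = 157.7778.
PS = (1/2)(Q_t)(P_s - 148) = (1/2)(4.8889)(9.7778) = 23.9012.

23.90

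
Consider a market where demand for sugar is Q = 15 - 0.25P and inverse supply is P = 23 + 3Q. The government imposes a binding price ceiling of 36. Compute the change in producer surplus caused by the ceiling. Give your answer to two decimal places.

-13.74

Rewriting demand in inverse form: P = 60 - 4Q.
Free-market equilibrium: 60 - 4Q = 23 + 3Q gives Q* = 5.2857, P* = 38.8571.
At P = 36, sellers supply (36 - 23)/3 = 4.3333 while buyers want more, so the quantity traded is 4.3333 at price 36.
PS goes from (1/2)(5.2857)(15.8571) = 41.9082 to 28.1667 (computed as (36 - 23)(4.3333) - (1/2)(3)(4.3333)^2), a change of -13.7415.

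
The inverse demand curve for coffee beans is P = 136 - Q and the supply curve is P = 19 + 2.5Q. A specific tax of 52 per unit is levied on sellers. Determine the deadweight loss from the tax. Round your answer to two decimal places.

386.29

Without the tax, 136 - Q = 19 + 2.5Q so Q* = 33.4286 and P* = 102.5714.
A tax on sellers shifts supply up by 52: 136 - Q = 19 + 2.5Q + 52, so Q_t = 18.5714. Buyers pay P_b = 117.4286; sellers receive P_s = P_b - 52 = 65.4286.
The welfare triangle lost has base Q* - Q_t = 14.8571 and height t = 52, so DWL = (1/2)(14.8571)(52) = 386.2857.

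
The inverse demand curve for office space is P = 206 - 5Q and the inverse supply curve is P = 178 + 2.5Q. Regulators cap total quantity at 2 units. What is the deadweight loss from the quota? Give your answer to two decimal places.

11.27

Without the quota, 206 - 5Q = 178 + 2.5Q gives Q* = 3.7333.
At Q = 2 the demand price is 206 - 5(2) = 196 and the supply price is 178 + 2.5(2) = 183.
DWL = (1/2)(gap between curves at 2) x (Q* - 2) = (1/2)(13)(1.7333) = 11.2667.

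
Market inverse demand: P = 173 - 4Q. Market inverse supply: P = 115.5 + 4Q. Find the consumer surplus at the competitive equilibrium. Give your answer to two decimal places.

Setting demand equal to supply, 57.5 = 8Q, so Q* = 7.1875 and P* = 144.25.
Consumer surplus is the triangle under demand above P*: (1/2)(7.1875)(173 - 144.25) = (1/2)(7.1875)(28.75) = 103.3203.

103.32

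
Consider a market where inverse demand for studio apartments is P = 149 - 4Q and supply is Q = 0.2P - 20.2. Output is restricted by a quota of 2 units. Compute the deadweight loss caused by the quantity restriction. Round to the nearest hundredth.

50.00

Rewriting supply in inverse form: P = 101 + 5Q.
Without the quota, 149 - 4Q = 101 + 5Q gives Q* = 5.3333.
At Q = 2 the demand price is 149 - 4(2) = 141 and the supply price is 101 + 5(2) = 111.
DWL = (1/2)(gap between curves at 2) x (Q* - 2) = (1/2)(30)(3.3333) = 50.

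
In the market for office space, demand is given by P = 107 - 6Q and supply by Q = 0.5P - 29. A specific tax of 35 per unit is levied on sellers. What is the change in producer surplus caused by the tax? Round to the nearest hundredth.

-34.45

Rewriting supply in inverse form: P = 58 + 2Q.
Pre-tax equilibrium: 107 - 6Q = 58 + 2Q gives Q* = 6.125, P* = 70.25.
With the tax, sellers need 35 more per unit: 107 - 6Q = 58 + 2Q + 35, so Q_t = 1.75. Buyers pay P_b = 96.5; sellers receive P_s = P_b - 35 = 61.5.
Producers lose the trapezoid between P_s and P* out to Q_t plus the triangle from Q_t to Q*: change in PS = 3.0625 - 37.5156 = -34.4531.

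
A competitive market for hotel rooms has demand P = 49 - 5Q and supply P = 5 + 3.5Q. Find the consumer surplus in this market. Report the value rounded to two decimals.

Set 49 - 5Q = 5 + 3.5Q, which gives 44 = 8.5Q, so Q* = 5.1765 and P* = 49 - 5(5.1765) = 23.1176.
Consumer surplus is the triangle under demand above P*: (1/2)(5.1765)(49 - 23.1176) = (1/2)(5.1765)(25.8824) = 66.9896.

66.99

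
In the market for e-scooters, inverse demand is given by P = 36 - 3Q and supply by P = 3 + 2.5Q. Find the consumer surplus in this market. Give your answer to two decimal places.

54.00

Equilibrium: 36 - 3Q = 3 + 2.5Q, so Q* = 6 and P* = 18.
The demand choke price is 36, so CS = (1/2)(Q*)(36 - P*) = (1/2)(6)(18) = 54.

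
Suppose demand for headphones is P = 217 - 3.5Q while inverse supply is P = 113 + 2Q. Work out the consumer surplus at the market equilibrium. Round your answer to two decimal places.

625.72

Set 217 - 3.5Q = 113 + 2Q, which gives 104 = 5.5Q, so Q* = 18.9091 and P* = 217 - 3.5(18.9091) = 150.8182.
The demand choke price is 217, so CS = (1/2)(Q*)(217 - P*) = (1/2)(18.9091)(66.1818) = 625.719.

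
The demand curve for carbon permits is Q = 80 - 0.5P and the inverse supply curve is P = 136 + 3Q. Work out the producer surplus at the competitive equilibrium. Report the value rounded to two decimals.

Rewriting demand in inverse form: P = 160 - 2Q.
Set 160 - 2Q = 136 + 3Q, which gives 24 = 5Q, so Q* = 4.8 and P* = 160 - 2(4.8) = 150.4.
PS is the area between P* and the supply curve from 0 to Q*: (1/2)(4.8)(14.4) = 34.56.

34.56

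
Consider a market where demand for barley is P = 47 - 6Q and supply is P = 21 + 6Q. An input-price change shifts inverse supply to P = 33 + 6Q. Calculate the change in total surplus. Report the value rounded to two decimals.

Initial equilibrium: Q_0 = 2.1667, P_0 = 34; CS_0 = (1/2)(2.1667)(13) = 14.0833, PS_0 = (1/2)(2.1667)(13) = 14.0833.
New equilibrium: 47 - 6Q = 33 + 6Q gives Q_1 = 1.1667, P_1 = 40; CS_1 = 4.0833, PS_1 = 4.0833.
Change in total surplus = (4.0833 + 4.0833) - (14.0833 + 14.0833) = -20.

-20.00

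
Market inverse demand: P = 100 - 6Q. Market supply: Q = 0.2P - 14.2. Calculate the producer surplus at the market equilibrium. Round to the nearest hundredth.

Rewriting supply in inverse form: P = 71 + 5Q.
Equilibrium: 100 - 6Q = 71 + 5Q, so Q* = 2.6364 and P* = 84.1818.
Producer surplus is the triangle above supply below P*: (1/2)(2.6364)(84.1818 - 71) = (1/2)(2.6364)(13.1818) = 17.376.

17.38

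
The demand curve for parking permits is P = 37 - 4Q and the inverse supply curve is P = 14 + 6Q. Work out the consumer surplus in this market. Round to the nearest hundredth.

10.58

Equilibrium: 37 - 4Q = 14 + 6Q, so Q* = 2.3 and P* = 27.8.
The demand choke price is 37, so CS = (1/2)(Q*)(37 - P*) = (1/2)(2.3)(9.2) = 10.58.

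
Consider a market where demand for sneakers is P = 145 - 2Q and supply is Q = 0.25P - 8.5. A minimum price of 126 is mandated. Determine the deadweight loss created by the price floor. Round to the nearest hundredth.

243.00

Rewriting supply in inverse form: P = 34 + 4Q.
Free-market equilibrium: 145 - 2Q = 34 + 4Q gives Q* = 18.5, P* = 108.
At P = 126, buyers demand (145 - 126)/2 = 9.5 while sellers would supply more, so the quantity traded is 9.5 at price 126.
At Q = 9.5 the demand price is 126 and the supply price is 72. Deadweight loss is the triangle between the curves from 9.5 to 18.5: (1/2)(126 - 72)(18.5 - 9.5) = 243.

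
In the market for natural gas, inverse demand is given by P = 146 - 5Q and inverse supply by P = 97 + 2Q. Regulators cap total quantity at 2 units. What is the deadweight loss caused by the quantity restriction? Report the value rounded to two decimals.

Unrestricted equilibrium: Q* = (146 - 97)/(5 + 2) = 7.
At Q = 2 the demand price is 146 - 5(2) = 136 and the supply price is 97 + 2(2) = 101.
Deadweight loss is the triangle between the curves from 2 to 7: (1/2)(136 - 101)(7 - 2) = 87.5.

87.50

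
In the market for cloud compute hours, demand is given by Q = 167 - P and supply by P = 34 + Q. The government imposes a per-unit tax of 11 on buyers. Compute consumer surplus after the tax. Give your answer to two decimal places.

1860.50

Rewriting demand in inverse form: P = 167 - Q.
Without the tax, 167 - Q = 34 + Q so Q* = 66.5 and P* = 100.5.
With the tax, buyers' net willingness to pay falls by 11: (167 - 11) - Q = 34 + Q, so Q_t = 61. Buyers pay P_b = 106; sellers receive P_s = P_b - 11 = 95.
CS = (1/2)(Q_t)(167 - P_b) = (1/2)(61)(61) = 1860.5.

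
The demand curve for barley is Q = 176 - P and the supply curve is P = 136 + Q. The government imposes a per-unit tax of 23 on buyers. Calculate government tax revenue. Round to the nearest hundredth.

195.50

Rewriting demand in inverse form: P = 176 - Q.
Without the tax, 176 - Q = 136 + Q so Q* = 20 and P* = 156.
A tax on buyers shifts demand down by 23: (176 - 23) - Q = 136 + Q, so Q_t = 8.5. Buyers pay P_b = 167.5; sellers receive P_s = P_b - 23 = 144.5.
Tax revenue = t x Q_t = 23 x 8.5 = 195.5.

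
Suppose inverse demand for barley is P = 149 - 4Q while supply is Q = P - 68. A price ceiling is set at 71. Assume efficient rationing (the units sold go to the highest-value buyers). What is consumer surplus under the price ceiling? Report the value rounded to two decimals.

Rewriting supply in inverse form: P = 68 + Q.
Free-market equilibrium: 149 - 4Q = 68 + Q gives Q* = 16.2, P* = 84.2.
At P = 71, sellers supply (71 - 68)/1 = 3 while buyers want more, so the quantity traded is 3 at price 71.
The demand price at Q = 3 is 137. CS is the trapezoid between demand and 71 over [0, 3]: (1/2)[(149 - 71) + (137 - 71)](3) = 216.

216.00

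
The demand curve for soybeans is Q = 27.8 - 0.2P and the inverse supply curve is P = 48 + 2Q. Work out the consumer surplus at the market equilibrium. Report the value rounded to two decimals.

Rewriting demand in inverse form: P = 139 - 5Q.
Set 139 - 5Q = 48 + 2Q, which gives 91 = 7Q, so Q* = 13 and P* = 139 - 5(13) = 74.
CS is the area between the demand curve and P* from 0 to Q*: (1/2)(13)(65) = 422.5.

422.50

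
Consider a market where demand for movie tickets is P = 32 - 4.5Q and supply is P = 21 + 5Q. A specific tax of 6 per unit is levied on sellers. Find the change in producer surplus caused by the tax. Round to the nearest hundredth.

-2.66

Pre-tax equilibrium: 32 - 4.5Q = 21 + 5Q gives Q* = 1.1579, P* = 26.7895.
A tax on sellers shifts supply up by 6: 32 - 4.5Q = 21 + 5Q + 6, so Q_t = 0.5263. Buyers pay P_b = 29.6316; sellers receive P_s = P_b - 6 = 23.6316.
PS falls from (1/2)(1.1579)(5.7895) = 3.3518 to (1/2)(0.5263)(2.6316) = 0.6925, a change of -2.6593.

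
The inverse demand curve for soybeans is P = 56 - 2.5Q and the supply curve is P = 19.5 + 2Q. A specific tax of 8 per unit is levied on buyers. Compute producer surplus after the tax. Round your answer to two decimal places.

Pre-tax equilibrium: 56 - 2.5Q = 19.5 + 2Q gives Q* = 8.1111, P* = 35.7222.
A tax on buyers shifts demand down by 8: (56 - 8) - 2.5Q = 19.5 + 2Q, so Q_t = 6.3333. Buyers pay P_b = 40.1667; sellers receive P_s = P_b - 8 = 32.1667.
PS = (1/2)(Q_t)(P_s - 19.5) = (1/2)(6.3333)(12.6667) = 40.1111.

40.11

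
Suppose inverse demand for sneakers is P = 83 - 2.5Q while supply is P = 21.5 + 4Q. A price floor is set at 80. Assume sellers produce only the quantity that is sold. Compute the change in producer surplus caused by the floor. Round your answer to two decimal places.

Free-market equilibrium: 83 - 2.5Q = 21.5 + 4Q gives Q* = 9.4615, P* = 59.3462.
At the floor price 80, quantity demanded is (83 - 80)/2.5 = 1.2; demand is the short side, so Q = 1.2 trades at P = 80.
PS goes from (1/2)(9.4615)(37.8462) = 179.0414 to 67.32 (computed as (80 - 21.5)(1.2) - (1/2)(4)(1.2)^2), a change of -111.7214.

-111.72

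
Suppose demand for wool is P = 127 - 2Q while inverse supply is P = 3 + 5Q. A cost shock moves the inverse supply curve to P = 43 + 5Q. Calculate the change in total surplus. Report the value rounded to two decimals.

-594.29

Initial equilibrium: Q_0 = 17.7143, P_0 = 91.5714; CS_0 = (1/2)(17.7143)(35.4286) = 313.7959, PS_0 = (1/2)(17.7143)(88.5714) = 784.4898.
New equilibrium: 127 - 2Q = 43 + 5Q gives Q_1 = 12, P_1 = 103; CS_1 = 144, PS_1 = 360.
Change in total surplus = (144 + 360) - (313.7959 + 784.4898) = -594.2857.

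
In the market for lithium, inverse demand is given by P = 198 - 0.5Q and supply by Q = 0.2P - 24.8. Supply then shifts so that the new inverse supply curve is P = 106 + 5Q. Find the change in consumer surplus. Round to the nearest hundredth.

24.69

Rewriting supply in inverse form: P = 124 + 5Q.
Initial equilibrium: Q_0 = 13.4545, P_0 = 191.2727; CS_0 = (1/2)(13.4545)(6.7273) = 45.2562, PS_0 = (1/2)(13.4545)(67.2727) = 452.562.
New equilibrium: 198 - 0.5Q = 106 + 5Q gives Q_1 = 16.7273, P_1 = 189.6364; CS_1 = 69.9504, PS_1 = 699.5041.
Change in consumer surplus = 69.9504 - 45.2562 = 24.6942.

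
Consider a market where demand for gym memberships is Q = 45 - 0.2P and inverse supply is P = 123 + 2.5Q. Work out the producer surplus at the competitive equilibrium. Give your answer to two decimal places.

Rewriting demand in inverse form: P = 225 - 5Q.
Equilibrium: 225 - 5Q = 123 + 2.5Q, so Q* = 13.6 and P* = 157.
Producer surplus is the triangle above supply below P*: (1/2)(13.6)(157 - 123) = (1/2)(13.6)(34) = 231.2.

231.20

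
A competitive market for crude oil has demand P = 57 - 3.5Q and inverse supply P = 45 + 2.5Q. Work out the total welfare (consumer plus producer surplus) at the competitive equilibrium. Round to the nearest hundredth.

12.00

Setting demand equal to supply, 12 = 6Q, so Q* = 2 and P* = 50.
Total surplus is the full triangle between the curves from 0 to Q*: (1/2)(2)(57 - 45) = 12.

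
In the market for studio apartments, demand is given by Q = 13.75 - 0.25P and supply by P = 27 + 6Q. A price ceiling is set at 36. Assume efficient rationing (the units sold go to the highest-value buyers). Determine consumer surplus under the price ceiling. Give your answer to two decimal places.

24.00

Rewriting demand in inverse form: P = 55 - 4Q.
Without the control, 55 - 4Q = 27 + 6Q so Q* = 2.8 and P* = 43.8.
At P = 36, sellers supply (36 - 27)/6 = 1.5 while buyers want more, so the quantity traded is 1.5 at price 36.
The demand price at Q = 1.5 is 49. CS is the trapezoid between demand and 36 over [0, 1.5]: (1/2)[(55 - 36) + (49 - 36)](1.5) = 24.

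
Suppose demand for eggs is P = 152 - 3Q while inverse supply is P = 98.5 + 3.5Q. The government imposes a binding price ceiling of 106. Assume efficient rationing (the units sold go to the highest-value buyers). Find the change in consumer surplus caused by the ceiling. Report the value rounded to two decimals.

-9.93

Free-market equilibrium: 152 - 3Q = 98.5 + 3.5Q gives Q* = 8.2308, P* = 127.3077.
At P = 106, sellers supply (106 - 98.5)/3.5 = 2.1429 while buyers want more, so the quantity traded is 2.1429 at price 106.
CS goes from (1/2)(8.2308)(24.6923) = 101.6183 to 91.6837 (computed as (152 - 106)(2.1429) - (1/2)(3)(2.1429)^2), a change of -9.9347.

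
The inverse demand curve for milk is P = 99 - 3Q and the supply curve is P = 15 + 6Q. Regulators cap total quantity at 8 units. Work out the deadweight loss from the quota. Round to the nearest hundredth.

Unrestricted equilibrium: Q* = (99 - 15)/(3 + 6) = 9.3333.
At Q = 8 the demand price is 99 - 3(8) = 75 and the supply price is 15 + 6(8) = 63.
Deadweight loss is the triangle between the curves from 8 to 9.3333: (1/2)(75 - 63)(9.3333 - 8) = 8.

8.00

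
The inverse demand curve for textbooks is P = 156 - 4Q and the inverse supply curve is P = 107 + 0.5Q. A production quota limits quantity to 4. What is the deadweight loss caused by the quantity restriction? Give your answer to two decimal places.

106.78

Without the quota, 156 - 4Q = 107 + 0.5Q gives Q* = 10.8889.
At Q = 4 the demand price is 156 - 4(4) = 140 and the supply price is 107 + 0.5(4) = 109.
DWL = (1/2)(gap between curves at 4) x (Q* - 4) = (1/2)(31)(6.8889) = 106.7778.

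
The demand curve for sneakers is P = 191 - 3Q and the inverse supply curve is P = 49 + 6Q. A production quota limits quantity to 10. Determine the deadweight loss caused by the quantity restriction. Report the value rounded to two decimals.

150.22

Unrestricted equilibrium: Q* = (191 - 49)/(3 + 6) = 15.7778.
At Q = 10 the demand price is 191 - 3(10) = 161 and the supply price is 49 + 6(10) = 109.
DWL = (1/2)(gap between curves at 10) x (Q* - 10) = (1/2)(52)(5.7778) = 150.2222.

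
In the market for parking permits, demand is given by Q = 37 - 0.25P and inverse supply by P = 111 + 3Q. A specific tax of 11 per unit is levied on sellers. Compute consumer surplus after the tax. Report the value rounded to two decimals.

Rewriting demand in inverse form: P = 148 - 4Q.
Without the tax, 148 - 4Q = 111 + 3Q so Q* = 5.2857 and P* = 126.8571.
A tax on sellers shifts supply up by 11: 148 - 4Q = 111 + 3Q + 11, so Q_t = 3.7143. Buyers pay P_b = 133.1429; sellers receive P_s = P_b - 11 = 122.1429.
Consumer surplus is the triangle under demand above P_b: (1/2)(3.7143)(148 - 133.1429) = 27.5918.

27.59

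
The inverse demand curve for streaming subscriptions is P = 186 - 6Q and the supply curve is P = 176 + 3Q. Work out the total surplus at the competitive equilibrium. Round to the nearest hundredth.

5.56

Set 186 - 6Q = 176 + 3Q, which gives 10 = 9Q, so Q* = 1.1111 and P* = 186 - 6(1.1111) = 179.3333.
CS = (1/2)(1.1111)(6.6667) = 3.7037 and PS = (1/2)(1.1111)(3.3333) = 1.8519, so total surplus = 5.5556.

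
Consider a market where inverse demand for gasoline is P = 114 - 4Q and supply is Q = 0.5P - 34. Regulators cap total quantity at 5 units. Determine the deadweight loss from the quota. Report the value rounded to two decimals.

21.33

Rewriting supply in inverse form: P = 68 + 2Q.
Without the quota, 114 - 4Q = 68 + 2Q gives Q* = 7.6667.
At Q = 5 the demand price is 114 - 4(5) = 94 and the supply price is 68 + 2(5) = 78.
DWL = (1/2)(gap between curves at 5) x (Q* - 5) = (1/2)(16)(2.6667) = 21.3333.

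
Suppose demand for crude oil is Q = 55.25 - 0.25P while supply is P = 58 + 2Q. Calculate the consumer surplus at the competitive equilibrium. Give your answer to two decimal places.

Rewriting demand in inverse form: P = 221 - 4Q.
Setting demand equal to supply, 163 = 6Q, so Q* = 27.1667 and P* = 112.3333.
CS is the area between the demand curve and P* from 0 to Q*: (1/2)(27.1667)(108.6667) = 1476.0556.

1476.06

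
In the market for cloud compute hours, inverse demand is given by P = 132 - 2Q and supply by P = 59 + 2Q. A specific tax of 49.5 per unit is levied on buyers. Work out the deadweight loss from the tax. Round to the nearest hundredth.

Without the tax, 132 - 2Q = 59 + 2Q so Q* = 18.25 and P* = 95.5.
With the tax, buyers' net willingness to pay falls by 49.5: (132 - 49.5) - 2Q = 59 + 2Q, so Q_t = 5.875. Buyers pay P_b = 120.25; sellers receive P_s = P_b - 49.5 = 70.75.
The welfare triangle lost has base Q* - Q_t = 12.375 and height t = 49.5, so DWL = (1/2)(12.375)(49.5) = 306.2812.

306.28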